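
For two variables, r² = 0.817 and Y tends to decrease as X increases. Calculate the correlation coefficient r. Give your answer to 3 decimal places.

-0.904

|r| = √0.817 = 0.904
The association is negative, so r = −0.904.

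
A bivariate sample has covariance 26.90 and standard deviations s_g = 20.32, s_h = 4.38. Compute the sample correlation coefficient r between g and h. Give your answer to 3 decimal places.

r = Cov(g,h) / (s_g · s_h) = 26.90 / (20.32 × 4.38)
  = 26.90 / 89.0016 ≈ 0.302

0.302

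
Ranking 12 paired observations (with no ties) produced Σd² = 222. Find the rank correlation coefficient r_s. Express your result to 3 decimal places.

0.224

ρ = 1 − 6Σd² / [n(n²−1)] = 1 − 6×222 / (12×143)
  = 1 − 1332/1716 = 1 − 0.7762 ≈ 0.224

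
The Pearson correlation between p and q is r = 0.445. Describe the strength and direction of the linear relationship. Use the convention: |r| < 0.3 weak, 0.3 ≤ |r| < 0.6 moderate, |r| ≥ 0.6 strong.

moderate positive

r = 0.445 > 0 so the relationship is positive.
|r| = 0.445, which falls in the moderate range.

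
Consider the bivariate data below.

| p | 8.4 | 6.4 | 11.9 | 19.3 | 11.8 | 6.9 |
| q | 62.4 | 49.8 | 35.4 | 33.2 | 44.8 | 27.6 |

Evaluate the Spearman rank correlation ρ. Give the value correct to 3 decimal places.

-0.314

Rank p: 3, 1, 5, 6, 4, 2
Rank q: 6, 5, 3, 2, 4, 1
d = rank(p) − rank(q): -3, -4, 2, 4, 0, 1; Σd² = 46
ρ = 1 − 6Σd² / [n(n²−1)] = 1 − 6×46 / (6×35) = 1 − 276/210 ≈ -0.314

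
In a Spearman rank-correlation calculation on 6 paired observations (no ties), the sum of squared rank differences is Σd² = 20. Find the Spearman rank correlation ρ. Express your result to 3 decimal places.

0.429

ρ = 1 − 6Σd² / [n(n²−1)] = 1 − 6×20 / (6×35)
  = 1 − 120/210 = 1 − 0.5714 ≈ 0.429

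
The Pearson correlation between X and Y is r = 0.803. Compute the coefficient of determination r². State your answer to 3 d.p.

0.645

r² = (0.803)² = 0.645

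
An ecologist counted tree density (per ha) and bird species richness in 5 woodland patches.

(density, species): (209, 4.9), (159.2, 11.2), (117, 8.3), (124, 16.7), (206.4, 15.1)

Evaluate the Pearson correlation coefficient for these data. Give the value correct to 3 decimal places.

-0.238

n = 5, Σx = 815.6, Σy = 56.2, Σx² = 140691.6, Σy² = 725.24, Σxy = 8965.68
nΣxy − ΣxΣy = 44828.4 − 45836.72 = -1008.32
nΣx² − (Σx)² = 703458 − 665203.36 = 38254.64; nΣy² − (Σy)² = 3626.2 − 3158.44 = 467.76
r = -1008.32 / √(38254.64 × 467.76) = -1008.32 / 4230.1289 ≈ -0.238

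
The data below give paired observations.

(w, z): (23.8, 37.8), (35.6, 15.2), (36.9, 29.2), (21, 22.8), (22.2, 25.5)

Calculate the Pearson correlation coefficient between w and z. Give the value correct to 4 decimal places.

n = 5, Σw = 139.5, Σz = 130.5, Σw² = 4129.25, Σz² = 3682.61, Σwz = 3563.14
nΣwz − ΣwΣz = 17815.7 − 18204.75 = -389.05
nΣw² − (Σw)² = 20646.25 − 19460.25 = 1186; nΣz² − (Σz)² = 18413.05 − 17030.25 = 1382.8
r = -389.05 / √(1186 × 1382.8) = -389.05 / 1280.6252 ≈ -0.3038

-0.3038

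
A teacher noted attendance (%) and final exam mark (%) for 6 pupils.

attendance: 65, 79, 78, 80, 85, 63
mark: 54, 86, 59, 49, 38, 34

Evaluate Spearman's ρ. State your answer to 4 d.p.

0.0857

Rank attendance: 2, 4, 3, 5, 6, 1
Rank mark: 4, 6, 5, 3, 2, 1
d = rank(attendance) − rank(mark): -2, -2, -2, 2, 4, 0; Σd² = 32
ρ = 1 − 6Σd² / [n(n²−1)] = 1 − 6×32 / (6×35) = 1 − 192/210 ≈ 0.0857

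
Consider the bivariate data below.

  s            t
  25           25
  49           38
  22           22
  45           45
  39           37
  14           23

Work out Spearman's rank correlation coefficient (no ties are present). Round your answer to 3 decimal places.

0.886

Rank s: 3, 6, 2, 5, 4, 1
Rank t: 3, 5, 1, 6, 4, 2
d = rank(s) − rank(t): 0, 1, 1, -1, 0, -1; Σd² = 4
ρ = 1 − 6Σd² / [n(n²−1)] = 1 − 6×4 / (6×35) = 1 − 24/210 ≈ 0.886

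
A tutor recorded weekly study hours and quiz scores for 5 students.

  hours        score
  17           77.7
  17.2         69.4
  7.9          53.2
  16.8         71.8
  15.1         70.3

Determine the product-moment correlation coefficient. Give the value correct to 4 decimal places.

n = 5, Σx = 74, Σy = 342.4, Σx² = 1157.5, Σy² = 23781.22, Σxy = 5202.63
nΣxy − ΣxΣy = 26013.15 − 25337.6 = 675.55
nΣx² − (Σx)² = 5787.5 − 5476 = 311.5; nΣy² − (Σy)² = 118906.1 − 117237.76 = 1668.34
r = 675.55 / √(311.5 × 1668.34) = 675.55 / 720.8938 ≈ 0.9371

0.9371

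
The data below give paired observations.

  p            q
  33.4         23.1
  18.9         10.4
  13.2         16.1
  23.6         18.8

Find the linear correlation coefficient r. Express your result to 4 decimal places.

n = 4, Σp = 89.1, Σq = 68.4, Σp² = 2203.97, Σq² = 1254.42, Σpq = 1624.3
nΣpq − ΣpΣq = 6497.2 − 6094.44 = 402.76
nΣp² − (Σp)² = 8815.88 − 7938.81 = 877.07; nΣq² − (Σq)² = 5017.68 − 4678.56 = 339.12
r = 402.76 / √(877.07 × 339.12) = 402.76 / 545.3732 ≈ 0.7385

0.7385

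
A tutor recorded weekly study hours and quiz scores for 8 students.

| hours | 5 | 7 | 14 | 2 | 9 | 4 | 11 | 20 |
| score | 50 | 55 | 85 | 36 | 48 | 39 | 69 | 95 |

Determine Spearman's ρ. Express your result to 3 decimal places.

Rank hours: 3, 4, 7, 1, 5, 2, 6, 8
Rank score: 4, 5, 7, 1, 3, 2, 6, 8
d = rank(hours) − rank(score): -1, -1, 0, 0, 2, 0, 0, 0; Σd² = 6
ρ = 1 − 6Σd² / [n(n²−1)] = 1 − 6×6 / (8×63) = 1 − 36/504 ≈ 0.929

0.929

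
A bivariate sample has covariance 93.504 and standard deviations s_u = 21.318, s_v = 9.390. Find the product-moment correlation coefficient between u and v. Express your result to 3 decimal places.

0.467

r = Cov(u,v) / (s_u · s_v) = 93.504 / (21.318 × 9.390)
  = 93.504 / 200.1760 ≈ 0.467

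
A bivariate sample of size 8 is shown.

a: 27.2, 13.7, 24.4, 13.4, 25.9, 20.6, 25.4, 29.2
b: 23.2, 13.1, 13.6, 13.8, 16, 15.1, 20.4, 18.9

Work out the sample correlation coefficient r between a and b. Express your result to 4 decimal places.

0.7011

n = 8, Σa = 179.8, Σb = 134.1, Σa² = 4295.42, Σb² = 2342.63, Σab = 3122.77
nΣab − ΣaΣb = 24982.16 − 24111.18 = 870.98
nΣa² − (Σa)² = 34363.36 − 32328.04 = 2035.32; nΣb² − (Σb)² = 18741.04 − 17982.81 = 758.23
r = 870.98 / √(2035.32 × 758.23) = 870.98 / 1242.2724 ≈ 0.7011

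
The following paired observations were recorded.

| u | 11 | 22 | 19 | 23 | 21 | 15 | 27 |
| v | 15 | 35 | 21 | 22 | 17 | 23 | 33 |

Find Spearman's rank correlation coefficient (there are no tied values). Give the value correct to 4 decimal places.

0.6071

Rank u: 1, 5, 3, 6, 4, 2, 7
Rank v: 1, 7, 3, 4, 2, 5, 6
d = rank(u) − rank(v): 0, -2, 0, 2, 2, -3, 1; Σd² = 22
ρ = 1 − 6Σd² / [n(n²−1)] = 1 − 6×22 / (7×48) = 1 − 132/336 ≈ 0.6071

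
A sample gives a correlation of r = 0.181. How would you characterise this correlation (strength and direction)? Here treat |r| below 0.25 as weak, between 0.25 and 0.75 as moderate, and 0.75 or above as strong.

r = 0.181 > 0 so the relationship is positive.
|r| = 0.181, which falls in the weak range.

weak positive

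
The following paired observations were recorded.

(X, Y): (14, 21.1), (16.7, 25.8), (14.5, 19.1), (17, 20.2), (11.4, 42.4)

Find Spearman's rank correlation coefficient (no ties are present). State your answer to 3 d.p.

Rank X: 2, 4, 3, 5, 1
Rank Y: 3, 4, 1, 2, 5
d = rank(X) − rank(Y): -1, 0, 2, 3, -4; Σd² = 30
ρ = 1 − 6Σd² / [n(n²−1)] = 1 − 6×30 / (5×24) = 1 − 180/120 ≈ -0.500

-0.500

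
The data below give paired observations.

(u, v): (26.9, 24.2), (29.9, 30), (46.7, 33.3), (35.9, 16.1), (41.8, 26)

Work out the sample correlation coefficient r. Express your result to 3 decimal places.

0.333

n = 5, Σu = 181.2, Σv = 129.6, Σu² = 6834.56, Σv² = 3529.74, Σuv = 4767.88
nΣuv − ΣuΣv = 23839.4 − 23483.52 = 355.88
nΣu² − (Σu)² = 34172.8 − 32833.44 = 1339.36; nΣv² − (Σv)² = 17648.7 − 16796.16 = 852.54
r = 355.88 / √(1339.36 × 852.54) = 355.88 / 1068.5775 ≈ 0.333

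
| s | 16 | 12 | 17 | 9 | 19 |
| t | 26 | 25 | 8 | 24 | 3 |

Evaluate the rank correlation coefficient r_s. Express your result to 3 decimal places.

Rank s: 3, 2, 4, 1, 5
Rank t: 5, 4, 2, 3, 1
d = rank(s) − rank(t): -2, -2, 2, -2, 4; Σd² = 32
ρ = 1 − 6Σd² / [n(n²−1)] = 1 − 6×32 / (5×24) = 1 − 192/120 ≈ -0.600

-0.600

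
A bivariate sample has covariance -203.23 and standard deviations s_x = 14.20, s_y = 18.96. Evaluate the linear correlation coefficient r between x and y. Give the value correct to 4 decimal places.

-0.7549

r = Cov(x,y) / (s_x · s_y) = -203.23 / (14.20 × 18.96)
  = -203.23 / 269.2320 ≈ -0.7549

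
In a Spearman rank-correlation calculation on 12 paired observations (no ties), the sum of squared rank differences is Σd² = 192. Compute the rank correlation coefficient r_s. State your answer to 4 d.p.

ρ = 1 − 6Σd² / [n(n²−1)] = 1 − 6×192 / (12×143)
  = 1 − 1152/1716 = 1 − 0.67133 ≈ 0.3287

0.3287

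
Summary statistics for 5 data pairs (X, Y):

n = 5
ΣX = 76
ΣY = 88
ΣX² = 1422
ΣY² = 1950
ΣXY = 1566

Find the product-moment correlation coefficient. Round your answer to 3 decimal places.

0.698

r = (nΣXY − ΣXΣY) / √[(nΣX² − (ΣX)²)(nΣY² − (ΣY)²)]
Numerator: 5×1566 − 76×88 = 1142
Denominator: √[(7110 − 5776)(9750 − 7744)] = √[1334 × 2006] = 1635.8496
r = 1142 / 1635.8496 ≈ 0.698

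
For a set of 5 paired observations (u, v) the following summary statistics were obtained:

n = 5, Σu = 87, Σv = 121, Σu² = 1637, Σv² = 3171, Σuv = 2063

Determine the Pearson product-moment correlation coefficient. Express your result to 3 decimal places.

r = (nΣuv − ΣuΣv) / √[(nΣu² − (Σu)²)(nΣv² − (Σv)²)]
Numerator: 5×2063 − 87×121 = -212
Denominator: √[(8185 − 7569)(15855 − 14641)] = √[616 × 1214] = 864.7682
r = -212 / 864.7682 ≈ -0.245

-0.245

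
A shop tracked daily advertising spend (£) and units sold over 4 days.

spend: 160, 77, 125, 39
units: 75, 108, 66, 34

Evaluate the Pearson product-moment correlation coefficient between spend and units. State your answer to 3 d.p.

0.313

n = 4, Σx = 401, Σy = 283, Σx² = 48675, Σy² = 22801, Σxy = 29892
nΣxy − ΣxΣy = 119568 − 113483 = 6085
nΣx² − (Σx)² = 194700 − 160801 = 33899; nΣy² − (Σy)² = 91204 − 80089 = 11115
r = 6085 / √(33899 × 11115) = 6085 / 19411.0120 ≈ 0.313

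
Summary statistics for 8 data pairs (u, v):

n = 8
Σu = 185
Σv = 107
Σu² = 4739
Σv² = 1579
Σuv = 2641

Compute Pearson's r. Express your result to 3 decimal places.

0.638

r = (nΣuv − ΣuΣv) / √[(nΣu² − (Σu)²)(nΣv² − (Σv)²)]
Numerator: 8×2641 − 185×107 = 1333
Denominator: √[(37912 − 34225)(12632 − 11449)] = √[3687 × 1183] = 2088.4734
r = 1333 / 2088.4734 ≈ 0.638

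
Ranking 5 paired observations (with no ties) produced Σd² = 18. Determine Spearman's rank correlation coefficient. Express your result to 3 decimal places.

0.100

ρ = 1 − 6Σd² / [n(n²−1)] = 1 − 6×18 / (5×24)
  = 1 − 108/120 = 1 − 0.9000 ≈ 0.100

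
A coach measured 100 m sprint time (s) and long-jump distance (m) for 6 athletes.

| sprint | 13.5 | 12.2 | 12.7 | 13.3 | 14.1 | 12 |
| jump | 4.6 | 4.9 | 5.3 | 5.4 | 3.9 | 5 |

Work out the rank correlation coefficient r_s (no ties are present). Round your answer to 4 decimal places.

Rank sprint: 5, 2, 3, 4, 6, 1
Rank jump: 2, 3, 5, 6, 1, 4
d = rank(sprint) − rank(jump): 3, -1, -2, -2, 5, -3; Σd² = 52
ρ = 1 − 6Σd² / [n(n²−1)] = 1 − 6×52 / (6×35) = 1 − 312/210 ≈ -0.4857

-0.4857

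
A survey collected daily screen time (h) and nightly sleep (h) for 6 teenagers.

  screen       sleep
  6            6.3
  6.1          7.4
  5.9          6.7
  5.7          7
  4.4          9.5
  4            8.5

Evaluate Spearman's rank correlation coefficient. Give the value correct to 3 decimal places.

Rank screen: 5, 6, 4, 3, 2, 1
Rank sleep: 1, 4, 2, 3, 6, 5
d = rank(screen) − rank(sleep): 4, 2, 2, 0, -4, -4; Σd² = 56
ρ = 1 − 6Σd² / [n(n²−1)] = 1 − 6×56 / (6×35) = 1 − 336/210 ≈ -0.600

-0.600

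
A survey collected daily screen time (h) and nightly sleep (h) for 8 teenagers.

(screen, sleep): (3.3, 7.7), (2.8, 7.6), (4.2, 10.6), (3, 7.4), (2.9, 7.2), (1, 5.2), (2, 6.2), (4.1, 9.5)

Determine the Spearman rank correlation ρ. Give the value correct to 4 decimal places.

0.9286

Rank screen: 6, 3, 8, 5, 4, 1, 2, 7
Rank sleep: 6, 5, 8, 4, 3, 1, 2, 7
d = rank(screen) − rank(sleep): 0, -2, 0, 1, 1, 0, 0, 0; Σd² = 6
ρ = 1 − 6Σd² / [n(n²−1)] = 1 − 6×6 / (8×63) = 1 − 36/504 ≈ 0.9286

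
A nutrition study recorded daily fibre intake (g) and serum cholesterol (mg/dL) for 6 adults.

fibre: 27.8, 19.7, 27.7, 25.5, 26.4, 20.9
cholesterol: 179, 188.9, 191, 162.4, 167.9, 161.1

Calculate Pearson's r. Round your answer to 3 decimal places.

n = 6, Σx = 148, Σy = 1050.3, Σx² = 3712.24, Σy² = 184722.59, Σxy = 25928.98
nΣxy − ΣxΣy = 155573.88 − 155444.4 = 129.48
nΣx² − (Σx)² = 22273.44 − 21904 = 369.44; nΣy² − (Σy)² = 1108335.54 − 1103130.09 = 5205.45
r = 129.48 / √(369.44 × 5205.45) = 129.48 / 1386.7593 ≈ 0.093

0.093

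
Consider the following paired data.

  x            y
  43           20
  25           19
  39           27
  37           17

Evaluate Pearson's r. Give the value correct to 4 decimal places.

n = 4, Σx = 144, Σy = 83, Σx² = 5364, Σy² = 1779, Σxy = 3017
nΣxy − ΣxΣy = 12068 − 11952 = 116
nΣx² − (Σx)² = 21456 − 20736 = 720; nΣy² − (Σy)² = 7116 − 6889 = 227
r = 116 / √(720 × 227) = 116 / 404.2771 ≈ 0.2869

0.2869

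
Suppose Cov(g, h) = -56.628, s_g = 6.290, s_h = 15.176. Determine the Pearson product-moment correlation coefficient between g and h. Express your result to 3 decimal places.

r = Cov(g,h) / (s_g · s_h) = -56.628 / (6.290 × 15.176)
  = -56.628 / 95.4570 ≈ -0.593

-0.593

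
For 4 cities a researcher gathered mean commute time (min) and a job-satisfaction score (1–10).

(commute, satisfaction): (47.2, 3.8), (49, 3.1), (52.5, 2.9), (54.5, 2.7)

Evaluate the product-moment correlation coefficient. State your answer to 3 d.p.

n = 4, Σx = 203.2, Σy = 12.5, Σx² = 10355.34, Σy² = 39.75, Σxy = 630.66
nΣxy − ΣxΣy = 2522.64 − 2540 = -17.36
nΣx² − (Σx)² = 41421.36 − 41290.24 = 131.12; nΣy² − (Σy)² = 159 − 156.25 = 2.75
r = -17.36 / √(131.12 × 2.75) = -17.36 / 18.9889 ≈ -0.914

-0.914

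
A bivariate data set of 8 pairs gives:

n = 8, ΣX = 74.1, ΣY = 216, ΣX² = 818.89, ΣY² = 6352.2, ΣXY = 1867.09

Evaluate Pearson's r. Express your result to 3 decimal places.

r = (nΣXY − ΣXΣY) / √[(nΣX² − (ΣX)²)(nΣY² − (ΣY)²)]
Numerator: 8×1867.09 − 74.1×216 = -1068.88
Denominator: √[(6551.12 − 5490.81)(50817.6 − 46656)] = √[1060.31 × 4161.6] = 2100.6156
r = -1068.88 / 2100.6156 ≈ -0.509

-0.509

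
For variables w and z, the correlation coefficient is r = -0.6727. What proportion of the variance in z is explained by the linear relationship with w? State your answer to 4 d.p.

r² = (-0.6727)² = 0.4525

0.4525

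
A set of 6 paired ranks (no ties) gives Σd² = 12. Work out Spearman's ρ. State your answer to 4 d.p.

ρ = 1 − 6Σd² / [n(n²−1)] = 1 − 6×12 / (6×35)
  = 1 − 72/210 = 1 − 0.34286 ≈ 0.6571

0.6571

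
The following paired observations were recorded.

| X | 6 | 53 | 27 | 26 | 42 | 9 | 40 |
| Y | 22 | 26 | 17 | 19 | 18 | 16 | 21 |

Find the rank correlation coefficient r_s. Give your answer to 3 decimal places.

0.286

Rank X: 1, 7, 4, 3, 6, 2, 5
Rank Y: 6, 7, 2, 4, 3, 1, 5
d = rank(X) − rank(Y): -5, 0, 2, -1, 3, 1, 0; Σd² = 40
ρ = 1 − 6Σd² / [n(n²−1)] = 1 − 6×40 / (7×48) = 1 − 240/336 ≈ 0.286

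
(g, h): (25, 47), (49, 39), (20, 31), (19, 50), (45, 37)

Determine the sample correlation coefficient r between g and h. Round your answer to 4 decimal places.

n = 5, Σg = 158, Σh = 204, Σg² = 5812, Σh² = 8560, Σgh = 6321
nΣgh − ΣgΣh = 31605 − 32232 = -627
nΣg² − (Σg)² = 29060 − 24964 = 4096; nΣh² − (Σh)² = 42800 − 41616 = 1184
r = -627 / √(4096 × 1184) = -627 / 2202.1953 ≈ -0.2847

-0.2847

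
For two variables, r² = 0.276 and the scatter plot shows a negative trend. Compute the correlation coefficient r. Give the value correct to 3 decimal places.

|r| = √0.276 = 0.525
The association is negative, so r = −0.525.

-0.525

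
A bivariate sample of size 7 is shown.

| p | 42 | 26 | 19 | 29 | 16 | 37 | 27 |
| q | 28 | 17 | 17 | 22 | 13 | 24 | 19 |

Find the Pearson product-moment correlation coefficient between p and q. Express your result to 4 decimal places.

n = 7, Σp = 196, Σq = 140, Σp² = 5996, Σq² = 2952, Σpq = 4188
nΣpq − ΣpΣq = 29316 − 27440 = 1876
nΣp² − (Σp)² = 41972 − 38416 = 3556; nΣq² − (Σq)² = 20664 − 19600 = 1064
r = 1876 / √(3556 × 1064) = 1876 / 1945.1437 ≈ 0.9645

0.9645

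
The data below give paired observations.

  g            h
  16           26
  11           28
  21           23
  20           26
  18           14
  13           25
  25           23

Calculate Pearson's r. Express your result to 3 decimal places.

-0.331

n = 7, Σg = 124, Σh = 165, Σg² = 2336, Σh² = 4015, Σgh = 2879
nΣgh − ΣgΣh = 20153 − 20460 = -307
nΣg² − (Σg)² = 16352 − 15376 = 976; nΣh² − (Σh)² = 28105 − 27225 = 880
r = -307 / √(976 × 880) = -307 / 926.7578 ≈ -0.331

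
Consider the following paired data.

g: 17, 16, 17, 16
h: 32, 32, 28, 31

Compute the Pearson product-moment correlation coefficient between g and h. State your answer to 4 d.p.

n = 4, Σg = 66, Σh = 123, Σg² = 1090, Σh² = 3793, Σgh = 2028
nΣgh − ΣgΣh = 8112 − 8118 = -6
nΣg² − (Σg)² = 4360 − 4356 = 4; nΣh² − (Σh)² = 15172 − 15129 = 43
r = -6 / √(4 × 43) = -6 / 13.1149 ≈ -0.4575

-0.4575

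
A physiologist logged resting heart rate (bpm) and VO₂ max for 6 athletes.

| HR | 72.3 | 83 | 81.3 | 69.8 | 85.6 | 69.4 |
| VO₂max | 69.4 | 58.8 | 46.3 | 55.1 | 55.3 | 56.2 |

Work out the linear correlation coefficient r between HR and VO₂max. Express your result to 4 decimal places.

n = 6, Σx = 461.4, Σy = 341.1, Σx² = 35741.74, Σy² = 19670.03, Σxy = 26142.15
nΣxy − ΣxΣy = 156852.9 − 157383.54 = -530.64
nΣx² − (Σx)² = 214450.44 − 212889.96 = 1560.48; nΣy² − (Σy)² = 118020.18 − 116349.21 = 1670.97
r = -530.64 / √(1560.48 × 1670.97) = -530.64 / 1614.7803 ≈ -0.3286

-0.3286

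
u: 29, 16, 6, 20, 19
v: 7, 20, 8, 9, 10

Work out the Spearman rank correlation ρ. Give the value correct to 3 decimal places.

-0.400

Rank u: 5, 2, 1, 4, 3
Rank v: 1, 5, 2, 3, 4
d = rank(u) − rank(v): 4, -3, -1, 1, -1; Σd² = 28
ρ = 1 − 6Σd² / [n(n²−1)] = 1 − 6×28 / (5×24) = 1 − 168/120 ≈ -0.400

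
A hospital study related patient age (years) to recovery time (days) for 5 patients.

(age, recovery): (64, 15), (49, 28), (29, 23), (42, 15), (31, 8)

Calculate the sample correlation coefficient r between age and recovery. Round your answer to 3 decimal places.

n = 5, Σx = 215, Σy = 89, Σx² = 10063, Σy² = 1827, Σxy = 3877
nΣxy − ΣxΣy = 19385 − 19135 = 250
nΣx² − (Σx)² = 50315 − 46225 = 4090; nΣy² − (Σy)² = 9135 − 7921 = 1214
r = 250 / √(4090 × 1214) = 250 / 2228.2863 ≈ 0.112

0.112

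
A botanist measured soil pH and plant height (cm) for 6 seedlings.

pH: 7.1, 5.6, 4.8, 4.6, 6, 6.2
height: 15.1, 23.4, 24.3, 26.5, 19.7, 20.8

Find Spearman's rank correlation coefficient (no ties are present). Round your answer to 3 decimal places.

-0.943

Rank pH: 6, 3, 2, 1, 4, 5
Rank height: 1, 4, 5, 6, 2, 3
d = rank(pH) − rank(height): 5, -1, -3, -5, 2, 2; Σd² = 68
ρ = 1 − 6Σd² / [n(n²−1)] = 1 − 6×68 / (6×35) = 1 − 408/210 ≈ -0.943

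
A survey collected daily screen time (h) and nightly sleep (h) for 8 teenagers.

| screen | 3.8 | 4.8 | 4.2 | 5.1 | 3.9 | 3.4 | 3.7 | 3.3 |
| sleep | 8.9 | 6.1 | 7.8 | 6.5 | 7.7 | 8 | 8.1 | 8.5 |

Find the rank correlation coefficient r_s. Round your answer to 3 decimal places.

-0.786

Rank screen: 4, 7, 6, 8, 5, 2, 3, 1
Rank sleep: 8, 1, 4, 2, 3, 5, 6, 7
d = rank(screen) − rank(sleep): -4, 6, 2, 6, 2, -3, -3, -6; Σd² = 150
ρ = 1 − 6Σd² / [n(n²−1)] = 1 − 6×150 / (8×63) = 1 − 900/504 ≈ -0.786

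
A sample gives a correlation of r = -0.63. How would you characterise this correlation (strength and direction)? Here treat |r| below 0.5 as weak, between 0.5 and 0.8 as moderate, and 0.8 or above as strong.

moderate negative

r = -0.63 < 0 so the relationship is negative.
|r| = 0.63, which falls in the moderate range.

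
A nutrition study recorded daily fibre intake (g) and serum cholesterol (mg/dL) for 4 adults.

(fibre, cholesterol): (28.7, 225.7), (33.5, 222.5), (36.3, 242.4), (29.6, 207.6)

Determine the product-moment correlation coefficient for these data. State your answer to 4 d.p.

n = 4, Σx = 128.1, Σy = 898.2, Σx² = 4139.79, Σy² = 202302.26, Σxy = 28875.42
nΣxy − ΣxΣy = 115501.68 − 115059.42 = 442.26
nΣx² − (Σx)² = 16559.16 − 16409.61 = 149.55; nΣy² − (Σy)² = 809209.04 − 806763.24 = 2445.8
r = 442.26 / √(149.55 × 2445.8) = 442.26 / 604.7887 ≈ 0.7313

0.7313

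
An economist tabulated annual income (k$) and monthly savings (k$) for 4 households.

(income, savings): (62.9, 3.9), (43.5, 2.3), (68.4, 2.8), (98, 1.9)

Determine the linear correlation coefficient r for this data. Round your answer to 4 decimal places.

n = 4, Σx = 272.8, Σy = 10.9, Σx² = 20131.22, Σy² = 31.95, Σxy = 723.08
nΣxy − ΣxΣy = 2892.32 − 2973.52 = -81.2
nΣx² − (Σx)² = 80524.88 − 74419.84 = 6105.04; nΣy² − (Σy)² = 127.8 − 118.81 = 8.99
r = -81.2 / √(6105.04 × 8.99) = -81.2 / 234.2740 ≈ -0.3466

-0.3466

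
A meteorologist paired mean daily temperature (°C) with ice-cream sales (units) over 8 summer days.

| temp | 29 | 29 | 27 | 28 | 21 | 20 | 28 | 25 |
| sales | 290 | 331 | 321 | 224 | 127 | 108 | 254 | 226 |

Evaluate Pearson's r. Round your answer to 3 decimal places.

n = 8, Σx = 207, Σy = 1881, Σx² = 5445, Σy² = 490263, Σxy = 50537
nΣxy − ΣxΣy = 404296 − 389367 = 14929
nΣx² − (Σx)² = 43560 − 42849 = 711; nΣy² − (Σy)² = 3922104 − 3538161 = 383943
r = 14929 / √(711 × 383943) = 14929 / 16522.2115 ≈ 0.904

0.904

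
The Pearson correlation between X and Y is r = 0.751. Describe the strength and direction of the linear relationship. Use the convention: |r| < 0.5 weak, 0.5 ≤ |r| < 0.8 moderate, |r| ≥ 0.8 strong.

moderate positive

r = 0.751 > 0 so the relationship is positive.
|r| = 0.751, which falls in the moderate range.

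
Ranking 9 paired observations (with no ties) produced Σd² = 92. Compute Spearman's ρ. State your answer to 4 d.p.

ρ = 1 − 6Σd² / [n(n²−1)] = 1 − 6×92 / (9×80)
  = 1 − 552/720 = 1 − 0.76667 ≈ 0.2333

0.2333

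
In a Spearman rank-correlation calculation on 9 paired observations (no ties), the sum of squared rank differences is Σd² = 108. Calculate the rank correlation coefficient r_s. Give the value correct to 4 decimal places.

0.1000

ρ = 1 − 6Σd² / [n(n²−1)] = 1 − 6×108 / (9×80)
  = 1 − 648/720 = 1 − 0.90000 ≈ 0.1000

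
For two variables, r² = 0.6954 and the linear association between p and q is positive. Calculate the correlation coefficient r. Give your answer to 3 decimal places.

|r| = √0.6954 = 0.834
The association is positive, so r = 0.834.

0.834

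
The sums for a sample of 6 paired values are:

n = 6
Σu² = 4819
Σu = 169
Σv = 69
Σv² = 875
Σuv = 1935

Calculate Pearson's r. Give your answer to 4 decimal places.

-0.1228

r = (nΣuv − ΣuΣv) / √[(nΣu² − (Σu)²)(nΣv² − (Σv)²)]
Numerator: 6×1935 − 169×69 = -51
Denominator: √[(28914 − 28561)(5250 − 4761)] = √[353 × 489] = 415.4720
r = -51 / 415.4720 ≈ -0.1228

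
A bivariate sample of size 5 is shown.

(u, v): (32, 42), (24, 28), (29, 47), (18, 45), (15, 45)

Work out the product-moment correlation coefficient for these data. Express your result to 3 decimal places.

-0.096

n = 5, Σu = 118, Σv = 207, Σu² = 2990, Σv² = 8807, Σuv = 4864
nΣuv − ΣuΣv = 24320 − 24426 = -106
nΣu² − (Σu)² = 14950 − 13924 = 1026; nΣv² − (Σv)² = 44035 − 42849 = 1186
r = -106 / √(1026 × 1186) = -106 / 1103.1029 ≈ -0.096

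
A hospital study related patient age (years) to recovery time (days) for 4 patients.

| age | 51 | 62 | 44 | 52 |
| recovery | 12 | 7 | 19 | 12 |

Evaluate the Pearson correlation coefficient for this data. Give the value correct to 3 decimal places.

n = 4, Σx = 209, Σy = 50, Σx² = 11085, Σy² = 698, Σxy = 2506
nΣxy − ΣxΣy = 10024 − 10450 = -426
nΣx² − (Σx)² = 44340 − 43681 = 659; nΣy² − (Σy)² = 2792 − 2500 = 292
r = -426 / √(659 × 292) = -426 / 438.6662 ≈ -0.971

-0.971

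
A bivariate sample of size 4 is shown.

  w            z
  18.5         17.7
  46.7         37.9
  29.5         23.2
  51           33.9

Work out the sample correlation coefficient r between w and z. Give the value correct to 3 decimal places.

n = 4, Σw = 145.7, Σz = 112.7, Σw² = 5994.39, Σz² = 3437.15, Σwz = 4510.68
nΣwz − ΣwΣz = 18042.72 − 16420.39 = 1622.33
nΣw² − (Σw)² = 23977.56 − 21228.49 = 2749.07; nΣz² − (Σz)² = 13748.6 − 12701.29 = 1047.31
r = 1622.33 / √(2749.07 × 1047.31) = 1622.33 / 1696.7995 ≈ 0.956

0.956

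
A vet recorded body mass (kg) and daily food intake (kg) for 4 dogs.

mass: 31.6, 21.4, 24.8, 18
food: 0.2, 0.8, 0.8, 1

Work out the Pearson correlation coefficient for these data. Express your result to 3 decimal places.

-0.958

n = 4, Σx = 95.8, Σy = 2.8, Σx² = 2395.56, Σy² = 2.32, Σxy = 61.28
nΣxy − ΣxΣy = 245.12 − 268.24 = -23.12
nΣx² − (Σx)² = 9582.24 − 9177.64 = 404.6; nΣy² − (Σy)² = 9.28 − 7.84 = 1.44
r = -23.12 / √(404.6 × 1.44) = -23.12 / 24.1376 ≈ -0.958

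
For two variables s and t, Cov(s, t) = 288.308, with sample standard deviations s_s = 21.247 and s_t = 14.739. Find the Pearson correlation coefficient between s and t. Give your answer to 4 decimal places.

r = Cov(s,t) / (s_s · s_t) = 288.308 / (21.247 × 14.739)
  = 288.308 / 313.1595 ≈ 0.9206

0.9206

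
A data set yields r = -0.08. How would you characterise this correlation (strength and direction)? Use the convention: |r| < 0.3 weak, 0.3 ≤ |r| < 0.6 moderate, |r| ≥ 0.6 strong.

weak negative

r = -0.08 < 0 so the relationship is negative.
|r| = 0.08, which falls in the weak range.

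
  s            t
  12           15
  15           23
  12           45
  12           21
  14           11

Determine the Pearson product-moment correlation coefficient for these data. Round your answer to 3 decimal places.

-0.322

n = 5, Σs = 65, Σt = 115, Σs² = 853, Σt² = 3341, Σst = 1471
nΣst − ΣsΣt = 7355 − 7475 = -120
nΣs² − (Σs)² = 4265 − 4225 = 40; nΣt² − (Σt)² = 16705 − 13225 = 3480
r = -120 / √(40 × 3480) = -120 / 373.0952 ≈ -0.322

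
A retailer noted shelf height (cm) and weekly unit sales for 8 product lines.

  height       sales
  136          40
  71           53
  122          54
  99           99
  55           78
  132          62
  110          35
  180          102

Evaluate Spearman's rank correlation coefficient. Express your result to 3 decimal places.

0.071

Rank height: 7, 2, 5, 3, 1, 6, 4, 8
Rank sales: 2, 3, 4, 7, 6, 5, 1, 8
d = rank(height) − rank(sales): 5, -1, 1, -4, -5, 1, 3, 0; Σd² = 78
ρ = 1 − 6Σd² / [n(n²−1)] = 1 − 6×78 / (8×63) = 1 − 468/504 ≈ 0.071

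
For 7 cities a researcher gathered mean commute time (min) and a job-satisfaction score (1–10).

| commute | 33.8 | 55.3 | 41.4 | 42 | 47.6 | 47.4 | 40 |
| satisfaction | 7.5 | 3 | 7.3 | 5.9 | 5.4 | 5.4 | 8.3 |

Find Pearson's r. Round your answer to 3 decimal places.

-0.899

n = 7, Σx = 307.5, Σy = 42.8, Σx² = 13791.01, Σy² = 280.56, Σxy = 1814.42
nΣxy − ΣxΣy = 12700.94 − 13161 = -460.06
nΣx² − (Σx)² = 96537.07 − 94556.25 = 1980.82; nΣy² − (Σy)² = 1963.92 − 1831.84 = 132.08
r = -460.06 / √(1980.82 × 132.08) = -460.06 / 511.4946 ≈ -0.899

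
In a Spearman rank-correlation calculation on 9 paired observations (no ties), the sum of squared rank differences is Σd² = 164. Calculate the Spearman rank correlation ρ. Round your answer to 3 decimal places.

ρ = 1 − 6Σd² / [n(n²−1)] = 1 − 6×164 / (9×80)
  = 1 − 984/720 = 1 − 1.3667 ≈ -0.367

-0.367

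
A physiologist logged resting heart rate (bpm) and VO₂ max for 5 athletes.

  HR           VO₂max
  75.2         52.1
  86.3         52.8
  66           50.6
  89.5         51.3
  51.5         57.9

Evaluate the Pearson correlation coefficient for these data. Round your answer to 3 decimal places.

-0.674

n = 5, Σx = 368.5, Σy = 264.7, Σx² = 28121.23, Σy² = 14046.71, Σxy = 19387.36
nΣxy − ΣxΣy = 96936.8 − 97541.95 = -605.15
nΣx² − (Σx)² = 140606.15 − 135792.25 = 4813.9; nΣy² − (Σy)² = 70233.55 − 70066.09 = 167.46
r = -605.15 / √(4813.9 × 167.46) = -605.15 / 897.8506 ≈ -0.674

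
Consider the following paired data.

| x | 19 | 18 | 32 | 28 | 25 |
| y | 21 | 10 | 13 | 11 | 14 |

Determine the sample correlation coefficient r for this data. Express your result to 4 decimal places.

-0.2978

n = 5, Σx = 122, Σy = 69, Σx² = 3118, Σy² = 1027, Σxy = 1653
nΣxy − ΣxΣy = 8265 − 8418 = -153
nΣx² − (Σx)² = 15590 − 14884 = 706; nΣy² − (Σy)² = 5135 − 4761 = 374
r = -153 / √(706 × 374) = -153 / 513.8521 ≈ -0.2978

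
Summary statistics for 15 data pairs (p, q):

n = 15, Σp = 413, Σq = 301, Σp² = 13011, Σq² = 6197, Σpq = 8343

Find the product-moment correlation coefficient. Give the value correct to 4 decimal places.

r = (nΣpq − ΣpΣq) / √[(nΣp² − (Σp)²)(nΣq² − (Σq)²)]
Numerator: 15×8343 − 413×301 = 832
Denominator: √[(195165 − 170569)(92955 − 90601)] = √[24596 × 2354] = 7609.1382
r = 832 / 7609.1382 ≈ 0.1093

0.1093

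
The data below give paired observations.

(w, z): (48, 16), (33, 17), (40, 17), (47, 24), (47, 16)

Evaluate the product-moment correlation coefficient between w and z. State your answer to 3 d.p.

0.217

n = 5, Σw = 215, Σz = 90, Σw² = 9411, Σz² = 1666, Σwz = 3889
nΣwz − ΣwΣz = 19445 − 19350 = 95
nΣw² − (Σw)² = 47055 − 46225 = 830; nΣz² − (Σz)² = 8330 − 8100 = 230
r = 95 / √(830 × 230) = 95 / 436.9210 ≈ 0.217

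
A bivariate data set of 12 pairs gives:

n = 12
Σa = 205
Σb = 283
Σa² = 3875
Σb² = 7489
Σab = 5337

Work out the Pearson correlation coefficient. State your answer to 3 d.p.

r = (nΣab − ΣaΣb) / √[(nΣa² − (Σa)²)(nΣb² − (Σb)²)]
Numerator: 12×5337 − 205×283 = 6029
Denominator: √[(46500 − 42025)(89868 − 80089)] = √[4475 × 9779] = 6615.2116
r = 6029 / 6615.2116 ≈ 0.911

0.911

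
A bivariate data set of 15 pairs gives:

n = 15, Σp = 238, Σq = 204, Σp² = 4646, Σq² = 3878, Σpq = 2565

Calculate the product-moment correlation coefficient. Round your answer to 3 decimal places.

-0.686

r = (nΣpq − ΣpΣq) / √[(nΣp² − (Σp)²)(nΣq² − (Σq)²)]
Numerator: 15×2565 − 238×204 = -10077
Denominator: √[(69690 − 56644)(58170 − 41616)] = √[13046 × 16554] = 14695.6961
r = -10077 / 14695.6961 ≈ -0.686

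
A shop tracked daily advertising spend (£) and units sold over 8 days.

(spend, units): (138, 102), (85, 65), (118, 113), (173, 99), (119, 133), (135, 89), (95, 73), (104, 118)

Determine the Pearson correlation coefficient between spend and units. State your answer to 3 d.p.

0.308

n = 8, Σx = 967, Σy = 792, Σx² = 122349, Σy² = 82062, Σxy = 97111
nΣxy − ΣxΣy = 776888 − 765864 = 11024
nΣx² − (Σx)² = 978792 − 935089 = 43703; nΣy² − (Σy)² = 656496 − 627264 = 29232
r = 11024 / √(43703 × 29232) = 11024 / 35742.4971 ≈ 0.308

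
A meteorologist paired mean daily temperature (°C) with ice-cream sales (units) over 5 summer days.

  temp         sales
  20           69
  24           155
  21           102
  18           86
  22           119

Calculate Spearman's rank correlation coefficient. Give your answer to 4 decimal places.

0.9000

Rank temp: 2, 5, 3, 1, 4
Rank sales: 1, 5, 3, 2, 4
d = rank(temp) − rank(sales): 1, 0, 0, -1, 0; Σd² = 2
ρ = 1 − 6Σd² / [n(n²−1)] = 1 − 6×2 / (5×24) = 1 − 12/120 ≈ 0.9000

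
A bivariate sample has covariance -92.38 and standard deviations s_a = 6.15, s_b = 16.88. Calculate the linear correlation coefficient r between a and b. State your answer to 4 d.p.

r = Cov(a,b) / (s_a · s_b) = -92.38 / (6.15 × 16.88)
  = -92.38 / 103.8120 ≈ -0.8899

-0.8899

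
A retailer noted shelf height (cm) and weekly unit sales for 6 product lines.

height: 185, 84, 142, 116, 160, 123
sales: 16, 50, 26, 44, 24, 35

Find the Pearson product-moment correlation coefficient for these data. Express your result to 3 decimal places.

n = 6, Σx = 810, Σy = 195, Σx² = 115630, Σy² = 7169, Σxy = 24101
nΣxy − ΣxΣy = 144606 − 157950 = -13344
nΣx² − (Σx)² = 693780 − 656100 = 37680; nΣy² − (Σy)² = 43014 − 38025 = 4989
r = -13344 / √(37680 × 4989) = -13344 / 13710.7812 ≈ -0.973

-0.973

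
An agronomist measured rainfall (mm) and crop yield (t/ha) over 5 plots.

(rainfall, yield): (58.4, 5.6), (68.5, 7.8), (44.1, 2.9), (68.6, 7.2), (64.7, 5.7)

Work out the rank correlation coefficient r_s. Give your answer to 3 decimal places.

0.900

Rank rainfall: 2, 4, 1, 5, 3
Rank yield: 2, 5, 1, 4, 3
d = rank(rainfall) − rank(yield): 0, -1, 0, 1, 0; Σd² = 2
ρ = 1 − 6Σd² / [n(n²−1)] = 1 − 6×2 / (5×24) = 1 − 12/120 ≈ 0.900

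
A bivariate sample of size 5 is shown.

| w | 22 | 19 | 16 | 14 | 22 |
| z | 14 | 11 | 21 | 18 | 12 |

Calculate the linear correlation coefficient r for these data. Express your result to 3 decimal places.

n = 5, Σw = 93, Σz = 76, Σw² = 1781, Σz² = 1226, Σwz = 1369
nΣwz − ΣwΣz = 6845 − 7068 = -223
nΣw² − (Σw)² = 8905 − 8649 = 256; nΣz² − (Σz)² = 6130 − 5776 = 354
r = -223 / √(256 × 354) = -223 / 301.0382 ≈ -0.741

-0.741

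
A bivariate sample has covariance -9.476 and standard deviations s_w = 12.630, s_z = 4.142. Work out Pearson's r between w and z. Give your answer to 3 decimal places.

-0.181

r = Cov(w,z) / (s_w · s_z) = -9.476 / (12.630 × 4.142)
  = -9.476 / 52.3135 ≈ -0.181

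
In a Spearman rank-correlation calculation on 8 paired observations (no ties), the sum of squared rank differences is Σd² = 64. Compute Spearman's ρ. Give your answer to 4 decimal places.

ρ = 1 − 6Σd² / [n(n²−1)] = 1 − 6×64 / (8×63)
  = 1 − 384/504 = 1 − 0.76190 ≈ 0.2381

0.2381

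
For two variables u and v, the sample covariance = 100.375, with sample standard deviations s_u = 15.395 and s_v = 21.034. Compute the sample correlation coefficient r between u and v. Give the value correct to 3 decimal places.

0.310

r = Cov(u,v) / (s_u · s_v) = 100.375 / (15.395 × 21.034)
  = 100.375 / 323.8184 ≈ 0.310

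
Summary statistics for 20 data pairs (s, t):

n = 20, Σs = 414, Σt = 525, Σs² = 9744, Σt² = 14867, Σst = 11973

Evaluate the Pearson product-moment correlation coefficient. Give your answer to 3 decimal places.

0.979

r = (nΣst − ΣsΣt) / √[(nΣs² − (Σs)²)(nΣt² − (Σt)²)]
Numerator: 20×11973 − 414×525 = 22110
Denominator: √[(194880 − 171396)(297340 − 275625)] = √[23484 × 21715] = 22582.1846
r = 22110 / 22582.1846 ≈ 0.979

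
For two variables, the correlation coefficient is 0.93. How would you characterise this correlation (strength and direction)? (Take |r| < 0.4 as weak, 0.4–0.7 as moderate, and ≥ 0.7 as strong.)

strong positive

r = 0.93 > 0 so the relationship is positive.
|r| = 0.93, which falls in the strong range.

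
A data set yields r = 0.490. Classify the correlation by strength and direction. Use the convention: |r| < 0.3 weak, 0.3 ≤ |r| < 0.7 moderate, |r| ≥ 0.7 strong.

r = 0.490 > 0 so the relationship is positive.
|r| = 0.490, which falls in the moderate range.

moderate positive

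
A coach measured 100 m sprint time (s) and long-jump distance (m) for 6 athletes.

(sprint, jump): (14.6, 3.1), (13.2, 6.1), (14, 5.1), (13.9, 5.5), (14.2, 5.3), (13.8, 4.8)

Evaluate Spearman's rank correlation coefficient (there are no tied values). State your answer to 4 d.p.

-0.6000

Rank sprint: 6, 1, 4, 3, 5, 2
Rank jump: 1, 6, 3, 5, 4, 2
d = rank(sprint) − rank(jump): 5, -5, 1, -2, 1, 0; Σd² = 56
ρ = 1 − 6Σd² / [n(n²−1)] = 1 − 6×56 / (6×35) = 1 − 336/210 ≈ -0.6000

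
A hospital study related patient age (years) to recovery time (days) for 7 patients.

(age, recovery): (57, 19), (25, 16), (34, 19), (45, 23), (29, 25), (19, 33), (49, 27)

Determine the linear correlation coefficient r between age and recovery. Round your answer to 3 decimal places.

n = 7, Σx = 258, Σy = 162, Σx² = 10658, Σy² = 3950, Σxy = 5839
nΣxy − ΣxΣy = 40873 − 41796 = -923
nΣx² − (Σx)² = 74606 − 66564 = 8042; nΣy² − (Σy)² = 27650 − 26244 = 1406
r = -923 / √(8042 × 1406) = -923 / 3362.5960 ≈ -0.274

-0.274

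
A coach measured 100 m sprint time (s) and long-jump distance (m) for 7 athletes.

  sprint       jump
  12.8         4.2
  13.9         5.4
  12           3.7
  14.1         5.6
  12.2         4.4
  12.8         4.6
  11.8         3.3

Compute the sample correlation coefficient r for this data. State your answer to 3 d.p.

0.953

n = 7, Σx = 89.6, Σy = 31.2, Σx² = 1151.78, Σy² = 143.26, Σxy = 403.68
nΣxy − ΣxΣy = 2825.76 − 2795.52 = 30.24
nΣx² − (Σx)² = 8062.46 − 8028.16 = 34.3; nΣy² − (Σy)² = 1002.82 − 973.44 = 29.38
r = 30.24 / √(34.3 × 29.38) = 30.24 / 31.7448 ≈ 0.953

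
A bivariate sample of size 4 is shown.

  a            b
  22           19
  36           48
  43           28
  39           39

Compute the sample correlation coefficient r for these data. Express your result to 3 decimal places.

n = 4, Σa = 140, Σb = 134, Σa² = 5150, Σb² = 4970, Σab = 4871
nΣab − ΣaΣb = 19484 − 18760 = 724
nΣa² − (Σa)² = 20600 − 19600 = 1000; nΣb² − (Σb)² = 19880 − 17956 = 1924
r = 724 / √(1000 × 1924) = 724 / 1387.0833 ≈ 0.522

0.522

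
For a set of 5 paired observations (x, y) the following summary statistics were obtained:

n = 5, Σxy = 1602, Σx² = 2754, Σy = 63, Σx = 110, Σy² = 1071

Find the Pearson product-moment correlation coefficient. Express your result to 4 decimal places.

r = (nΣxy − ΣxΣy) / √[(nΣx² − (Σx)²)(nΣy² − (Σy)²)]
Numerator: 5×1602 − 110×63 = 1080
Denominator: √[(13770 − 12100)(5355 − 3969)] = √[1670 × 1386] = 1521.3875
r = 1080 / 1521.3875 ≈ 0.7099

0.7099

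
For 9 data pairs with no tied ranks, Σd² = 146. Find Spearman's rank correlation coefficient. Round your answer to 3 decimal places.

-0.217

ρ = 1 − 6Σd² / [n(n²−1)] = 1 − 6×146 / (9×80)
  = 1 − 876/720 = 1 − 1.2167 ≈ -0.217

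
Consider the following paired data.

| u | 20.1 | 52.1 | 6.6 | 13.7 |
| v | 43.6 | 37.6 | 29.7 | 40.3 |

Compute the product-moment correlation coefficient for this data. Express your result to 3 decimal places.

n = 4, Σu = 92.5, Σv = 151.2, Σu² = 3349.67, Σv² = 5820.9, Σuv = 3583.45
nΣuv − ΣuΣv = 14333.8 − 13986 = 347.8
nΣu² − (Σu)² = 13398.68 − 8556.25 = 4842.43; nΣv² − (Σv)² = 23283.6 − 22861.44 = 422.16
r = 347.8 / √(4842.43 × 422.16) = 347.8 / 1429.7833 ≈ 0.243

0.243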